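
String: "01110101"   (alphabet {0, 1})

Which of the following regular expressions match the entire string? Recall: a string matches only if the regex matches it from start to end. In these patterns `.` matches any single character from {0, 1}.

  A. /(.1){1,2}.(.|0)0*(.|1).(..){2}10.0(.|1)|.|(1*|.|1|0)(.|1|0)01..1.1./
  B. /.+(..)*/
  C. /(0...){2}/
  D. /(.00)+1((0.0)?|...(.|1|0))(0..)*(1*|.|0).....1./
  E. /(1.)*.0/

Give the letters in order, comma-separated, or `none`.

B, C

A → no match
B → match
C → match
D → no match
E → no match — must end with "0"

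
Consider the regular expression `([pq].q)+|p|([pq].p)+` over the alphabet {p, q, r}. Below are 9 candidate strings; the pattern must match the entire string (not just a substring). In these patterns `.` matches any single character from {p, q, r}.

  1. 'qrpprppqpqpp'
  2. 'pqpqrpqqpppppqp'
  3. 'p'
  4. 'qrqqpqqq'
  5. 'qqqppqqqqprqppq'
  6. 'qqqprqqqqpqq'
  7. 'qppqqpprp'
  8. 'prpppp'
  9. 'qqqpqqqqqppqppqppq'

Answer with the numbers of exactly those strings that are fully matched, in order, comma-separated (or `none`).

1, 2, 3, 5, 6, 7, 8, 9

1 → match
2 → match
3 → match
4 → no match
5 → match
6 → match
7 → match
8 → match
9 → match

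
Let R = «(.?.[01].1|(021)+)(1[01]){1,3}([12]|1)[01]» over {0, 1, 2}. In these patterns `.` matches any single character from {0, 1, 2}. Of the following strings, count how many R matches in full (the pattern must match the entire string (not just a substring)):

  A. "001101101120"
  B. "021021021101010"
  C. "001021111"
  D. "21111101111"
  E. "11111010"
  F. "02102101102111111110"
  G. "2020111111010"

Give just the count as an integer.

A → no match
B → match
C → no match
D → match
E → match
F → no match
G → no match
Total matched: 3

3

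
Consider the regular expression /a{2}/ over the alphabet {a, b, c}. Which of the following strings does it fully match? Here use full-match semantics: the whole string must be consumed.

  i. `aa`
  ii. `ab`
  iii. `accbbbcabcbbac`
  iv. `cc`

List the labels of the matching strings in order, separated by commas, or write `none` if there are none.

i

i → match
ii → no match — must end with `a`
iii → no match — must end with `a`
iv → no match — must start with `a`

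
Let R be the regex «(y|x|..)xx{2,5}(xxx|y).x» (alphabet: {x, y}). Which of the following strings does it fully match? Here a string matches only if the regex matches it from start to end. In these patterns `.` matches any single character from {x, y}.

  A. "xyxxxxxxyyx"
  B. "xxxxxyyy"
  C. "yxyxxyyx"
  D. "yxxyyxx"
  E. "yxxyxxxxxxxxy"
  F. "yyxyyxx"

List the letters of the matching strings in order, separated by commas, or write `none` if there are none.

A. "xyxxxxxxyyx" → match
B. "xxxxxyyy" → no match — must end with "x"
C. "yxyxxyyx" → no match
D. "yxxyyxx" → no match
E → no match — must end with "x"
F. "yyxyyxx" → no match

A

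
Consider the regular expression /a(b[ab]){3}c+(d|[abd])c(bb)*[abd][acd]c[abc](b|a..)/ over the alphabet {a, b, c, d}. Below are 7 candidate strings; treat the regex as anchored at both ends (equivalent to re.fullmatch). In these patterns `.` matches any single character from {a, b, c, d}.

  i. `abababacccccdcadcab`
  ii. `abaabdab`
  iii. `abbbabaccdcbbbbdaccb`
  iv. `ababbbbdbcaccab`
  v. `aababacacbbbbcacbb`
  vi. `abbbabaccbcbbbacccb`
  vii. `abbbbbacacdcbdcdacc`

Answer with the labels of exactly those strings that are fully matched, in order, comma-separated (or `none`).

i, iii

i → match
ii → no match
iii → match
iv → no match
v → no match — must start with `ab`
vi → no match
vii → no match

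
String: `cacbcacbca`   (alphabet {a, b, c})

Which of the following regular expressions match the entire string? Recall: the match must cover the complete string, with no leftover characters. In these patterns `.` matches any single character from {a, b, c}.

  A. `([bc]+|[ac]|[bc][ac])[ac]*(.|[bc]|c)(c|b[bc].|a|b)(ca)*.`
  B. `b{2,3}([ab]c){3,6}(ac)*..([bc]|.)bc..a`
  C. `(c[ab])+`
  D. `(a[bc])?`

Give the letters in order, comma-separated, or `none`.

C

A → no match
B → no match — must start with `b`
C → match
D → no match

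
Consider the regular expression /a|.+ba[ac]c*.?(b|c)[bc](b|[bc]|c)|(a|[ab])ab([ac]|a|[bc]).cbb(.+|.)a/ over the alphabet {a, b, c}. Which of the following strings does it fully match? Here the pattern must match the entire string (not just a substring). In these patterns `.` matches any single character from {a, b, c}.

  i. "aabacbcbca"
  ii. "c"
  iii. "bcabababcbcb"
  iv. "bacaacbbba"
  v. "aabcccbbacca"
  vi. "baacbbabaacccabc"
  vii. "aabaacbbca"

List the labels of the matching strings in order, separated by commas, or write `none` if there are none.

v, vii

i → no match
ii → no match
iii → no match
iv → no match
v → match
vi → no match
vii → match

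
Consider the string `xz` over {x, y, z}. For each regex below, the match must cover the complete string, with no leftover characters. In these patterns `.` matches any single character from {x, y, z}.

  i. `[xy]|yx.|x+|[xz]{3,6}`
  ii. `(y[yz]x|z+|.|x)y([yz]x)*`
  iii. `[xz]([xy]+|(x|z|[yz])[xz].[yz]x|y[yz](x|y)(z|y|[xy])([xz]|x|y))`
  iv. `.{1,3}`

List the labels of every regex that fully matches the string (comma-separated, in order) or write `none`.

iv

i → no match
ii → no match
iii → no match
iv → match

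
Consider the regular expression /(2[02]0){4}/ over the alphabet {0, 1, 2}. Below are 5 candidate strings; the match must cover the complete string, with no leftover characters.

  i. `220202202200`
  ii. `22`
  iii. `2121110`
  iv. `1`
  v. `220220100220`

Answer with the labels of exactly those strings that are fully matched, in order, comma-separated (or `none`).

none

i → no match
ii → no match — must end with `0`
iii → no match
iv → no match — must start with `2`
v → no match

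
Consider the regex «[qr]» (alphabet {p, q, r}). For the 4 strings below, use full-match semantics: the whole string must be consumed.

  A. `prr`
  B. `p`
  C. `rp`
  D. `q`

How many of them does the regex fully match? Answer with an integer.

A → no match
B → no match
C → no match
D → match
Total matched: 1

1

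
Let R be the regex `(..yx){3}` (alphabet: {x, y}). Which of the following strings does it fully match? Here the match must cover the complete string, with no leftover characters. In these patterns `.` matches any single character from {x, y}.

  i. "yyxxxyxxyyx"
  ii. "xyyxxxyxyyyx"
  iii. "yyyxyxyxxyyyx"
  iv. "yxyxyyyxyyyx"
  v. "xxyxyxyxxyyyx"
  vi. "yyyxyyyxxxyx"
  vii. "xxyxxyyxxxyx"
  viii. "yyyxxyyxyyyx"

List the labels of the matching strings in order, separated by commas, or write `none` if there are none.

ii, iv, vi, vii, viii

i → no match
ii → match
iii → no match
iv → match
v → no match
vi → match
vii → match
viii → match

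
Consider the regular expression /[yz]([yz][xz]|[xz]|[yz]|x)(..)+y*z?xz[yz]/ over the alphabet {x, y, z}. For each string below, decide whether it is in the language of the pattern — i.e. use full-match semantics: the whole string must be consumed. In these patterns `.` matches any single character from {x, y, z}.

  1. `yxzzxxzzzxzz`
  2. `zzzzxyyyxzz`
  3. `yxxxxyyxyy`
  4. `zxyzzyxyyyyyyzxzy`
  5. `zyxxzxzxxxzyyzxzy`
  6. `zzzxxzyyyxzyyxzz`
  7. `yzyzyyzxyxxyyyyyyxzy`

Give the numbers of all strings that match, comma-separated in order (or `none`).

1, 2, 4, 5, 6, 7

1 → match
2 → match
3 → no match
4 → match
5 → match
6 → match
7 → match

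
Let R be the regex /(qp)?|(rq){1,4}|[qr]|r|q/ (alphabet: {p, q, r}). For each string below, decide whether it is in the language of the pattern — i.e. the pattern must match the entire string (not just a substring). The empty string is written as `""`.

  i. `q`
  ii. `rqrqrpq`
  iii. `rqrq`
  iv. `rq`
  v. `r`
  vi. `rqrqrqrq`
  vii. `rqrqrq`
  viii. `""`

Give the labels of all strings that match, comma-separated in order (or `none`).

i, iii, iv, v, vi, vii, viii

i → match
ii → no match
iii → match
iv → match
v → match
vi → match
vii → match
viii → match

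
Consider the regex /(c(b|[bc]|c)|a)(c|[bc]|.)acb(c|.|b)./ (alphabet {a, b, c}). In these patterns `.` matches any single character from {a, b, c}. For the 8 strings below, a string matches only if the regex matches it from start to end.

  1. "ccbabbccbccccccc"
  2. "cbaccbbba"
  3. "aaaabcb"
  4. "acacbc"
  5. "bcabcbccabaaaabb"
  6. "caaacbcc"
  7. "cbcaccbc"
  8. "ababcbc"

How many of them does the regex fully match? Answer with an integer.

0

1 → no match
2. "cbaccbbba" → no match
3. "aaaabcb" → no match
4. "acacbc" → no match
5 → no match
6. "caaacbcc" → no match
7. "cbcaccbc" → no match
8. "ababcbc" → no match
Total matched: 0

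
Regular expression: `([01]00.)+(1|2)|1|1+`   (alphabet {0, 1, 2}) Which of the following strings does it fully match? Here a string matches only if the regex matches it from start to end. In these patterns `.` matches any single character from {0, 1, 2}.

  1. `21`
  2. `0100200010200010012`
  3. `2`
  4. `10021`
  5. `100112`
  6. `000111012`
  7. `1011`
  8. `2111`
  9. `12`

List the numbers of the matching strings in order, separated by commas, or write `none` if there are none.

4

1. `21` → no match
2 → no match
3. `2` → no match
4. `10021` → match
5. `100112` → no match
6. `000111012` → no match
7. `1011` → no match
8. `2111` → no match
9. `12` → no match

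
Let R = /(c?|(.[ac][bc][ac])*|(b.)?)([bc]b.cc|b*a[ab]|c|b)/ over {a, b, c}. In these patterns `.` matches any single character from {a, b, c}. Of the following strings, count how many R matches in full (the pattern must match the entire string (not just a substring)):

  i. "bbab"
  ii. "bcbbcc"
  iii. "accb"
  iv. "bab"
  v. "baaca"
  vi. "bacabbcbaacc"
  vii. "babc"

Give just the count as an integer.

2

i. "bbab" → match
ii. "bcbbcc" → no match
iii. "accb" → no match
iv. "bab" → match
v. "baaca" → no match
vi. "bacabbcbaacc" → no match
vii. "babc" → no match
Total matched: 2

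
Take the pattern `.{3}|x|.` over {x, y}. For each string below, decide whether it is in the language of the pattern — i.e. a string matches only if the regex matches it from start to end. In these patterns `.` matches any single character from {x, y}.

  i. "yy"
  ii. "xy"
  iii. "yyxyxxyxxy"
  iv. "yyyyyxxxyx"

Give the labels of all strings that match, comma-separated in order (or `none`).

none

i → no match
ii → no match
iii → no match
iv → no match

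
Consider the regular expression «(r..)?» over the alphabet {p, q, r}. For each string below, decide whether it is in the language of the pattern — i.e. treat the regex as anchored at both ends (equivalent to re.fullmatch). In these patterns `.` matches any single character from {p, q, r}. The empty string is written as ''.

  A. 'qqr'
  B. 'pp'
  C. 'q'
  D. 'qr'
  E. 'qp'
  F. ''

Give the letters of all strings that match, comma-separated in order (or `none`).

A → no match
B → no match
C → no match
D → no match
E → no match
F → match

F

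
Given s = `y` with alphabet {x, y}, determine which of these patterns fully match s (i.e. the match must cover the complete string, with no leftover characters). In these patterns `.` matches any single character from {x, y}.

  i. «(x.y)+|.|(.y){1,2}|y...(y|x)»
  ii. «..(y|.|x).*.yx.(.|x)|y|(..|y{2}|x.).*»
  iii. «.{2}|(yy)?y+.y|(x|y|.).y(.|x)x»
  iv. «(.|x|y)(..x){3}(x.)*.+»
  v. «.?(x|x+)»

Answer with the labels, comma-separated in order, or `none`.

i, ii

i → match
ii → match
iii → no match
iv → no match
v → no match — must end with `x`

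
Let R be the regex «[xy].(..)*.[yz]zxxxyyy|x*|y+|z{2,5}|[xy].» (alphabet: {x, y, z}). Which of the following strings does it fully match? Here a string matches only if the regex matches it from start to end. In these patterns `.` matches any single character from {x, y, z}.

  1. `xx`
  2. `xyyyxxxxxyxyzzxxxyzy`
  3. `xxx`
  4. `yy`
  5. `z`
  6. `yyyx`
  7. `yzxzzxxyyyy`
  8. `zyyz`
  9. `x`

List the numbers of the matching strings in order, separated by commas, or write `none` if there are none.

1 → match
2 → no match
3 → match
4 → match
5 → no match
6 → no match
7 → no match
8 → no match
9 → match

1, 3, 4, 9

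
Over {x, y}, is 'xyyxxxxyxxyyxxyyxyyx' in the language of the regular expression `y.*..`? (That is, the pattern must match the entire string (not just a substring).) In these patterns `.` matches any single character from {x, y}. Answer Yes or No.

Every match must start with 'y', but 'xyyxxxxyxxyyxxyyxyyx' does not.

No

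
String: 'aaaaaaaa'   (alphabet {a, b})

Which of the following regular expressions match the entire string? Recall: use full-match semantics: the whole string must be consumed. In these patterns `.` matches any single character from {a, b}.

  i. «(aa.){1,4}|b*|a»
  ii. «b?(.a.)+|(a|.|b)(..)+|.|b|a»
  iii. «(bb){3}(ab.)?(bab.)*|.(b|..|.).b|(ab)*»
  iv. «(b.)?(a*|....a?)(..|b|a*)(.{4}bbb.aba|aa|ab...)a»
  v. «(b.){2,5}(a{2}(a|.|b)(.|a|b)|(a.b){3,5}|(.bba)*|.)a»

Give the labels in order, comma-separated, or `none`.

iv

i → no match
ii → no match
iii → no match
iv → match
v → no match — must start with 'b'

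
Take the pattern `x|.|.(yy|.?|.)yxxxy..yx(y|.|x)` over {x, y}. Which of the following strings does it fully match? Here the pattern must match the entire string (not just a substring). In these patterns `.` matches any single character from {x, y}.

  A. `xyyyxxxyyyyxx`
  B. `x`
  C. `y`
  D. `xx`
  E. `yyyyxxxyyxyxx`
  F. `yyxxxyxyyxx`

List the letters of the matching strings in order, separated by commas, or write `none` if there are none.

A → match
B → match
C → match
D → no match
E → match
F → match

A, B, C, E, F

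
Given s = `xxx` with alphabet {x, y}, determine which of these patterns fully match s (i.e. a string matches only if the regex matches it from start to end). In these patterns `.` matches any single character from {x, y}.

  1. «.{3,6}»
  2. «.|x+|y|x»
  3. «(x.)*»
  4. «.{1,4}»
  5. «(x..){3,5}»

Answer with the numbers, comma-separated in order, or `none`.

1, 2, 4

1 → match
2 → match
3 → no match
4 → match
5 → no match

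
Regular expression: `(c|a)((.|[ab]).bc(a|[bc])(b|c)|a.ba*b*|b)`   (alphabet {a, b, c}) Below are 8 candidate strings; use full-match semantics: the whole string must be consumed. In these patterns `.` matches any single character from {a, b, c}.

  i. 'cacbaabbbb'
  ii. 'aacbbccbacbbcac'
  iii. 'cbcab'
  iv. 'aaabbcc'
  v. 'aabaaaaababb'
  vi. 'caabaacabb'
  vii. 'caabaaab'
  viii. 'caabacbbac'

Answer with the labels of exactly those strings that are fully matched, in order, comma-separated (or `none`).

i → match
ii → no match
iii → no match
iv → no match
v → no match
vi → no match
vii → match
viii → no match

i, vii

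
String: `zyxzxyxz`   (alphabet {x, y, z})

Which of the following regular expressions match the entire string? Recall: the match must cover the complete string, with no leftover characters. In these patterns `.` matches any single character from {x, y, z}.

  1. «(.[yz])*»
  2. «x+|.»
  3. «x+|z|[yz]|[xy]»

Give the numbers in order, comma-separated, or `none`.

1 → match
2 → no match
3 → no match

1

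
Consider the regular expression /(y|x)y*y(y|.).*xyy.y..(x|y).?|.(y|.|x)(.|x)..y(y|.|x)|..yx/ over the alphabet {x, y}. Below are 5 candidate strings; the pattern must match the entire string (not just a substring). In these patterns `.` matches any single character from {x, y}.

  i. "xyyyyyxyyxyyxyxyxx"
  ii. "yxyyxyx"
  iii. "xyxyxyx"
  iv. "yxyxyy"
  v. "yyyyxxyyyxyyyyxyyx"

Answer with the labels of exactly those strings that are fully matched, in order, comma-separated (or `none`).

i → match
ii → match
iii → match
iv → no match
v → match

i, ii, iii, v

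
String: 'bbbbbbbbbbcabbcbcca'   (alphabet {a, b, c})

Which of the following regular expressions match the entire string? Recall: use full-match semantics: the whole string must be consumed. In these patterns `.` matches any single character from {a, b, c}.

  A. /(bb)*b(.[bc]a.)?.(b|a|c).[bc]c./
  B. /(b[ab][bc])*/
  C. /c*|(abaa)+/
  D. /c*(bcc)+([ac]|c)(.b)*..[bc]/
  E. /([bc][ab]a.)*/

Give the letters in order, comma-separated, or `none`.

A → match
B → no match
C → no match
D → no match
E → no match

A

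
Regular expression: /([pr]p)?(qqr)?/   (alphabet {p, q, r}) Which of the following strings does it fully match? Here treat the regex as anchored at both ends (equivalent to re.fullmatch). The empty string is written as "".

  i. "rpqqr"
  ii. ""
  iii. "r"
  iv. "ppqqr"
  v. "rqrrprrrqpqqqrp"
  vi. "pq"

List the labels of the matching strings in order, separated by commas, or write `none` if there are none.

i → match
ii → match
iii → no match
iv → match
v → no match
vi → no match

i, ii, iv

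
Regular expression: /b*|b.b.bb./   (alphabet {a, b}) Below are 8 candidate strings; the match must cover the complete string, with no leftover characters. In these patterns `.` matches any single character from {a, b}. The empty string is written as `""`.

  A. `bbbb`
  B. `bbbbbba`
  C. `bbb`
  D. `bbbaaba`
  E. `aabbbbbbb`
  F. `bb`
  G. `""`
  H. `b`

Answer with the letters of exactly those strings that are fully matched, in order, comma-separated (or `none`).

A, B, C, F, G, H

A → match
B → match
C → match
D → no match
E → no match
F → match
G → match
H → match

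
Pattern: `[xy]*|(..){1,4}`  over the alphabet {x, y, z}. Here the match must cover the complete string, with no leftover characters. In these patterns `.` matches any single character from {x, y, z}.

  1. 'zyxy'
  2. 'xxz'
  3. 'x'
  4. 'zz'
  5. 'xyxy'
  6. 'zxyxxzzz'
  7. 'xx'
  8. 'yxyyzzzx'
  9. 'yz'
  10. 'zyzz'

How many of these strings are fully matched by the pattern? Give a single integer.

1. 'zyxy' → match
2. 'xxz' → no match
3. 'x' → match
4. 'zz' → match
5. 'xyxy' → match
6. 'zxyxxzzz' → match
7. 'xx' → match
8. 'yxyyzzzx' → match
9. 'yz' → match
10. 'zyzz' → match
Total matched: 9

9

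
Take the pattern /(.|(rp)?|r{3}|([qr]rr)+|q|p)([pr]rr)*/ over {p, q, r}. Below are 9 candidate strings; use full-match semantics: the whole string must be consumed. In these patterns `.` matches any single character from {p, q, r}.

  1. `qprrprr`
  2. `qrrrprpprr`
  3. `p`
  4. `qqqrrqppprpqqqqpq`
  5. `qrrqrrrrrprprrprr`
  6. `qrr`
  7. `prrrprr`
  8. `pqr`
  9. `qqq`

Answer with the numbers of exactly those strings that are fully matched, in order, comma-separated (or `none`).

1, 3, 6, 7

1 → match
2 → no match
3 → match
4 → no match
5 → no match
6 → match
7 → match
8 → no match
9 → no match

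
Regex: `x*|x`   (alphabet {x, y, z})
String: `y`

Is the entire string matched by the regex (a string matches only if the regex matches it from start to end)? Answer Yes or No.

No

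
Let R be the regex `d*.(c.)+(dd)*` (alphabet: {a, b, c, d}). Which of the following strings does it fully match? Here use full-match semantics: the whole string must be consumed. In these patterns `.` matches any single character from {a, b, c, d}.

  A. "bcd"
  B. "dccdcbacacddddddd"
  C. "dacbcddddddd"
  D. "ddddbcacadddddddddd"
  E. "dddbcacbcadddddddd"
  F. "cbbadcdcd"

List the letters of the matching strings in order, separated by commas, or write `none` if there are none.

A. "bcd" → match
B → no match
C. "dacbcddddddd" → match
D → match
E → match
F. "cbbadcdcd" → no match

A, C, D, E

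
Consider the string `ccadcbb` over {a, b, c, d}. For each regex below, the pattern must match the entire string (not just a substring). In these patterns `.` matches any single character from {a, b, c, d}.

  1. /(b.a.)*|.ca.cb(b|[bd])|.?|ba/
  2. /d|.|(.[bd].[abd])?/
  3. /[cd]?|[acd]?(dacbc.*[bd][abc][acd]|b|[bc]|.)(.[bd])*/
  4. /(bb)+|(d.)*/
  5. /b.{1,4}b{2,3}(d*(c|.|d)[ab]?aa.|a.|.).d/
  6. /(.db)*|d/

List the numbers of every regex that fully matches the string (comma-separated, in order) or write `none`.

1 → match
2 → no match
3 → no match
4 → no match
5 → no match — must start with `b`
6 → no match

1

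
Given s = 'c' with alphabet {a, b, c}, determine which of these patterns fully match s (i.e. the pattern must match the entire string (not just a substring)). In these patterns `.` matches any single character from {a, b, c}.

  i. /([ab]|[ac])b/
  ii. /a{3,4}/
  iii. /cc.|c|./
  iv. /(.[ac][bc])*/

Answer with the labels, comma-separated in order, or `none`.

i → no match — must end with 'b'
ii → no match — must start with 'a'
iii → match
iv → no match

iii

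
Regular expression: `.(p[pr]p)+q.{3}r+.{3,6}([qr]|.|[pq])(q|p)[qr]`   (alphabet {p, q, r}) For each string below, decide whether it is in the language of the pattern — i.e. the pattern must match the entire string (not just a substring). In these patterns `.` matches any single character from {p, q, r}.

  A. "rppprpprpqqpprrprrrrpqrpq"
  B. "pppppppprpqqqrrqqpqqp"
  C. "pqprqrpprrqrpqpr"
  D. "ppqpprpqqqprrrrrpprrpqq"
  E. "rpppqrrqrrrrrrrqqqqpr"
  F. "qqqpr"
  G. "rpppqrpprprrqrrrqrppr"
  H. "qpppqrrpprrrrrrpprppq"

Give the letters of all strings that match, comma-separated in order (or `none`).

E

A → no match
B → no match
C → no match
D → no match
E → match
F → no match
G → no match
H → no match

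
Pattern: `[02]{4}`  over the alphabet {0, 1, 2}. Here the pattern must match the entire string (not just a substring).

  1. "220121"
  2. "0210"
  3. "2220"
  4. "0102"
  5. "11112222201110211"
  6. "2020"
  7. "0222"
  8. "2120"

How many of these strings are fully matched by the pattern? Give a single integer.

1 → no match
2 → no match
3 → match
4 → no match
5 → no match
6 → match
7 → match
8 → no match
Total matched: 3

3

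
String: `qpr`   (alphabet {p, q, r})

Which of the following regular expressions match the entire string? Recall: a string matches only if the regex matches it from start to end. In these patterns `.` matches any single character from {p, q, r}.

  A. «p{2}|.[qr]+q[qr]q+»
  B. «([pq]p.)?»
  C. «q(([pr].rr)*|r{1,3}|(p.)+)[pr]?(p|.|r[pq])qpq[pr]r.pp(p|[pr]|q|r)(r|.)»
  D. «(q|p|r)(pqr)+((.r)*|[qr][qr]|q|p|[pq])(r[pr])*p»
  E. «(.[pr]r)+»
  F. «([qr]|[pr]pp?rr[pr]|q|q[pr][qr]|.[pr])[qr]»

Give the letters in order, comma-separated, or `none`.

B, E, F

A → no match
B → match
C → no match
D → no match — must end with `p`
E → match
F → match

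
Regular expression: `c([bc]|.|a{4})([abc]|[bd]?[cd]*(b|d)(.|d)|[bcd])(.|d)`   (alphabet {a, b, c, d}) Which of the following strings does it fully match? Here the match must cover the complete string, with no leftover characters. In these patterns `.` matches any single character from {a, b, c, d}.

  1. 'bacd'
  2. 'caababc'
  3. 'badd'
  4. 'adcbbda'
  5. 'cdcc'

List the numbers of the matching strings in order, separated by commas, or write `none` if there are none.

5

1 → no match — must start with 'c'
2 → no match
3 → no match — must start with 'c'
4 → no match — must start with 'c'
5 → match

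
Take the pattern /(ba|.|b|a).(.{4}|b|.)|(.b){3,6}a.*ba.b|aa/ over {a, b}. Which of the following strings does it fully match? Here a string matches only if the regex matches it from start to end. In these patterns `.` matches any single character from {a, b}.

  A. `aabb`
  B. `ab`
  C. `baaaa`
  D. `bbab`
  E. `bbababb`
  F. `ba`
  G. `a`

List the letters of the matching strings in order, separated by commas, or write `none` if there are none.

A → no match
B → no match
C → no match
D → no match
E → no match
F → no match
G → no match

none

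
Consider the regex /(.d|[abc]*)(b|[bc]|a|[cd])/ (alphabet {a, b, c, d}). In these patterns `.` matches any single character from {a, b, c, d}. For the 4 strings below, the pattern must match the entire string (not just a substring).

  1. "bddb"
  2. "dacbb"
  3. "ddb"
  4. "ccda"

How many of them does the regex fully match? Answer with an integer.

1

1 → no match
2 → no match
3 → match
4 → no match
Total matched: 1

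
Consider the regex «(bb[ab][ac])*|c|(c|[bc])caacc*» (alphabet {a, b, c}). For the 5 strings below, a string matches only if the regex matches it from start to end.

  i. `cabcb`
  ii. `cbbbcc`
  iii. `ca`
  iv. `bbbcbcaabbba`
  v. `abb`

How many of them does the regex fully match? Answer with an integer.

i → no match
ii → no match
iii → no match
iv → no match
v → no match
Total matched: 0

0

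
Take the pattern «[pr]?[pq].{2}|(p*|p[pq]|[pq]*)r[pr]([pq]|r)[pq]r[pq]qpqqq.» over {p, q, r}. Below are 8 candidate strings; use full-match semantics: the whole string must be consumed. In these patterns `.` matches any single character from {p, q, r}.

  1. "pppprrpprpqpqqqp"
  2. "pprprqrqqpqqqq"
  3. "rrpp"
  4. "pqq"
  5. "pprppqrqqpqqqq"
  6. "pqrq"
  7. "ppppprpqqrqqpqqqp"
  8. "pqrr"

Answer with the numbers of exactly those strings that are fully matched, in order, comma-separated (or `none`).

1, 2, 4, 5, 6, 7, 8

1 → match
2 → match
3 → no match
4 → match
5 → match
6 → match
7 → match
8 → match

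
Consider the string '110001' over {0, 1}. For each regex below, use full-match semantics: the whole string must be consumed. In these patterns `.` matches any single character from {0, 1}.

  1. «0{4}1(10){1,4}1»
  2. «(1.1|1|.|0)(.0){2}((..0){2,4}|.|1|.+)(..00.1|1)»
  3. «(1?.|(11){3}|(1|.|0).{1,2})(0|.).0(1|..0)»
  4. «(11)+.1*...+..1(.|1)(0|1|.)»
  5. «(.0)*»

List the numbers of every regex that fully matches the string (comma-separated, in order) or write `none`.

1 → no match — must start with '0'
2 → no match
3 → match
4 → no match
5 → no match

3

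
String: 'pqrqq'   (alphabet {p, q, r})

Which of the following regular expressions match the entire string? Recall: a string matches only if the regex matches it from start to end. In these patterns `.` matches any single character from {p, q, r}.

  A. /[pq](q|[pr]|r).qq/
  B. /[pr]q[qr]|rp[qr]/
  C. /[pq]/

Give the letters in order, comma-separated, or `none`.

A → match
B → no match
C → no match

A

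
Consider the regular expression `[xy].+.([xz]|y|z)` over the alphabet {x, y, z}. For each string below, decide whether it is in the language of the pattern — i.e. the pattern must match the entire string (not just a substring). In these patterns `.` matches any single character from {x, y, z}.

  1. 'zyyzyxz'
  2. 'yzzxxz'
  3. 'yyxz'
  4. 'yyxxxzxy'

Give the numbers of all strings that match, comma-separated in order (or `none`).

2, 3, 4

1 → no match
2 → match
3 → match
4 → match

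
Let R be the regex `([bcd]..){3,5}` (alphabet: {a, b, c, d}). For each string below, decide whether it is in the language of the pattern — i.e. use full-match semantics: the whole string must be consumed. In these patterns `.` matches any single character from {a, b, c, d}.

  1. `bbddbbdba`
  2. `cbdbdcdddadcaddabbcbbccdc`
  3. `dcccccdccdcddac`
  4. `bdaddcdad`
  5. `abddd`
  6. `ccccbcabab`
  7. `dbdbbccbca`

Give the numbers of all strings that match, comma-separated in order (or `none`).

1, 3, 4

1. `bbddbbdba` → match
2 → no match
3 → match
4. `bdaddcdad` → match
5. `abddd` → no match
6. `ccccbcabab` → no match
7. `dbdbbccbca` → no match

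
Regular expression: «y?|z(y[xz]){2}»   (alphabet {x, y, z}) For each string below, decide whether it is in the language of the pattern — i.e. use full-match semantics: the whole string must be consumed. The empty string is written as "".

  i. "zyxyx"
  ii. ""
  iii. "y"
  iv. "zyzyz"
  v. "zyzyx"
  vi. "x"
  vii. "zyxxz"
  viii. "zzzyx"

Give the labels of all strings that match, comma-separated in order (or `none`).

i. "zyxyx" → match
ii. "" → match
iii. "y" → match
iv. "zyzyz" → match
v. "zyzyx" → match
vi. "x" → no match
vii. "zyxxz" → no match
viii. "zzzyx" → no match

i, ii, iii, iv, v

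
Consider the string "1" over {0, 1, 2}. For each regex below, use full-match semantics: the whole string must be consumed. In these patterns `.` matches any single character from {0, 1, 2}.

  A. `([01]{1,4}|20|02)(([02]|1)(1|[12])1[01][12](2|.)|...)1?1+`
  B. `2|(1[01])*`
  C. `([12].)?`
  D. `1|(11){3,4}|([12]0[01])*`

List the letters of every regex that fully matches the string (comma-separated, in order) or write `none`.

A → no match
B → no match
C → no match
D → match

D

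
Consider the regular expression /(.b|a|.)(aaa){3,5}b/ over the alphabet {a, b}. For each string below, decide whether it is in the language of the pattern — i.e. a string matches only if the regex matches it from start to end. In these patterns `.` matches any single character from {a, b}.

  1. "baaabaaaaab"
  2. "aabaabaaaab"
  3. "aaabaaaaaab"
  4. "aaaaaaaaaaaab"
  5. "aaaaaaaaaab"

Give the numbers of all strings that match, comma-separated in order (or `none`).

1 → no match
2 → no match
3 → no match
4 → no match
5 → match

5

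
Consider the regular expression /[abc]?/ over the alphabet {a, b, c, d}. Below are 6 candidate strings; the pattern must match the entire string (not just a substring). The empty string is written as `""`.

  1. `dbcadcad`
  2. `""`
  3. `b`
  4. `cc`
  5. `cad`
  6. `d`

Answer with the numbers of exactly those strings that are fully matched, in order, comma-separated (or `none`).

2, 3

1 → no match
2 → match
3 → match
4 → no match
5 → no match
6 → no match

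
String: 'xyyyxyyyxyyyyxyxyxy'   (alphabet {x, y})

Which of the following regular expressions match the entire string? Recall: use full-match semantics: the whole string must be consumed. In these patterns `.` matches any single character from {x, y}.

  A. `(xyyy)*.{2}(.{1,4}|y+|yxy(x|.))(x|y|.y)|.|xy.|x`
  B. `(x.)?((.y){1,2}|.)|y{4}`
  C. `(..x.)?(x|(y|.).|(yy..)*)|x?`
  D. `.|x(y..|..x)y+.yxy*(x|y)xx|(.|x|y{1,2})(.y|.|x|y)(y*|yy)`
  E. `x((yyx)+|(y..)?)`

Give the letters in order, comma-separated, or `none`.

A → match
B → no match
C → no match
D → no match
E → no match

A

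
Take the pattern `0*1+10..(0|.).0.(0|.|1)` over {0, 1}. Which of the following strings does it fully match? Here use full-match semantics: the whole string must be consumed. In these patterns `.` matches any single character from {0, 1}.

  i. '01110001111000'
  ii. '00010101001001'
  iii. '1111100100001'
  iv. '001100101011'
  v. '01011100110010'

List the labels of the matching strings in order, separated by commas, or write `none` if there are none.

iii, iv

i → no match
ii → no match
iii → match
iv → match
v → no match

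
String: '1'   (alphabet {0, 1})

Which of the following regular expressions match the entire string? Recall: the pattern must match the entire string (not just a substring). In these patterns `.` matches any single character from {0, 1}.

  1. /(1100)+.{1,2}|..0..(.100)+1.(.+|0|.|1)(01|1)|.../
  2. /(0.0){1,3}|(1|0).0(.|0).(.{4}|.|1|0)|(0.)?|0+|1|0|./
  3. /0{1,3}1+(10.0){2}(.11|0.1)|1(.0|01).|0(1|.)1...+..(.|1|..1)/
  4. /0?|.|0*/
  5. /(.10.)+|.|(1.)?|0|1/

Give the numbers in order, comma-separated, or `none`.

1 → no match
2 → match
3 → no match
4 → match
5 → match

2, 4, 5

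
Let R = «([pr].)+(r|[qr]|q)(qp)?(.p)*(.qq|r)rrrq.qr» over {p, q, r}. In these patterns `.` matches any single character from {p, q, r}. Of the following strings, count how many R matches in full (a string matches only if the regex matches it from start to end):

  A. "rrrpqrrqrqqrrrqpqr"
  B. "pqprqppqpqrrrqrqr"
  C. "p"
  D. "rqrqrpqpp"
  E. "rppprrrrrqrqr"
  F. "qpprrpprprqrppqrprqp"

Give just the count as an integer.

1

A → no match
B → no match
C. "p" → no match — must end with "qr"
D. "rqrqrpqpp" → no match — must end with "qr"
E → match
F → no match — must end with "qr"
Total matched: 1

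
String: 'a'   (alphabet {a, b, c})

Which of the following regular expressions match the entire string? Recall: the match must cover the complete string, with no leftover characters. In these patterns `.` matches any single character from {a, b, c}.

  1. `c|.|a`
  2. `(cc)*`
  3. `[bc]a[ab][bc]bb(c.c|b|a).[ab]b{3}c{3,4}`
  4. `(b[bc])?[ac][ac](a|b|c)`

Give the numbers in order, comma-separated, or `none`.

1 → match
2 → no match
3 → no match — must end with 'c'
4 → no match

1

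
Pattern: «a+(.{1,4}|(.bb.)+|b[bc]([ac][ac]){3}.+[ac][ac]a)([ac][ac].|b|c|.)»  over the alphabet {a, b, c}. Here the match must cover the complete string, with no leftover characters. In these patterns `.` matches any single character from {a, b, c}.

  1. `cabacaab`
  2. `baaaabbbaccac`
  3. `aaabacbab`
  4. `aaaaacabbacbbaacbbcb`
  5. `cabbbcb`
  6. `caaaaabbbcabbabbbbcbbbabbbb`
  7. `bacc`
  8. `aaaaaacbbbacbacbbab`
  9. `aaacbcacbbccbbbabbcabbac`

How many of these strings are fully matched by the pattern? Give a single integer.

1 → no match — must start with `a`
2 → no match — must start with `a`
3 → no match
4 → no match
5 → no match — must start with `a`
6 → no match — must start with `a`
7 → no match — must start with `a`
8 → no match
9 → no match
Total matched: 0

0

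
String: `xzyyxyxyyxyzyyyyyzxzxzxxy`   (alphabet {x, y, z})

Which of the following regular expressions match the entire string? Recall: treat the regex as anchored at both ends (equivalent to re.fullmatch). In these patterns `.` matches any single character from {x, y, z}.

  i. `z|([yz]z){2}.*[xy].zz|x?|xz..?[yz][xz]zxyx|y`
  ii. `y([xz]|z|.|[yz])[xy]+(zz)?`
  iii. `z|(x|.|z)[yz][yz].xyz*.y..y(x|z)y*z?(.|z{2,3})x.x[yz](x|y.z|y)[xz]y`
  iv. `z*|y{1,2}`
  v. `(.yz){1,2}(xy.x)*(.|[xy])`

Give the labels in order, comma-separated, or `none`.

iii

i → no match
ii → no match — must start with `y`
iii → match
iv → no match
v → no match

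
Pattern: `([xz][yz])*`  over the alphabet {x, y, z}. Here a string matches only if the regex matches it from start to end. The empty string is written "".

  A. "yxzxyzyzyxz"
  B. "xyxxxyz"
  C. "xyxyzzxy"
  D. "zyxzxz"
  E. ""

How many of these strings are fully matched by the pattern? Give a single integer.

3

A. "yxzxyzyzyxz" → no match
B. "xyxxxyz" → no match
C. "xyxyzzxy" → match
D. "zyxzxz" → match
E. "" → match
Total matched: 3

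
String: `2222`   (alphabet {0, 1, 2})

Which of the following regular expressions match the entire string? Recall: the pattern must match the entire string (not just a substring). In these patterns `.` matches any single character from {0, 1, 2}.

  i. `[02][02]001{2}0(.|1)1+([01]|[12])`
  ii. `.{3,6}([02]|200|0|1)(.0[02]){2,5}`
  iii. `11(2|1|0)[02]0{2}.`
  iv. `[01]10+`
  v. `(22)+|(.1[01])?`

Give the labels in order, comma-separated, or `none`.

i → no match
ii → no match
iii → no match — must start with `11`
iv → no match — must end with `0`
v → match

v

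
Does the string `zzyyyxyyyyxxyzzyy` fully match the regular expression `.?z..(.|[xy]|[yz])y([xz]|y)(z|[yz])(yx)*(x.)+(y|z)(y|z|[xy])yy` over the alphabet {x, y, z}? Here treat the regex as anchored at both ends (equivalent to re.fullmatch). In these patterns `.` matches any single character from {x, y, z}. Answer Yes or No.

No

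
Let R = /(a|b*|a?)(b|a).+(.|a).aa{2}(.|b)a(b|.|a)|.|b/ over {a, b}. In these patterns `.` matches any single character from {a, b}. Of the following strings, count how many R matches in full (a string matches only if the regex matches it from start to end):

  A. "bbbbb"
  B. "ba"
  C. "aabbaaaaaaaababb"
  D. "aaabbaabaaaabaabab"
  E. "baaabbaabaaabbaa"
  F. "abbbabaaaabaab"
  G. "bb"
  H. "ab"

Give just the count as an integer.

A → no match
B → no match
C → no match
D → no match
E → no match
F → no match
G → no match
H → no match
Total matched: 0

0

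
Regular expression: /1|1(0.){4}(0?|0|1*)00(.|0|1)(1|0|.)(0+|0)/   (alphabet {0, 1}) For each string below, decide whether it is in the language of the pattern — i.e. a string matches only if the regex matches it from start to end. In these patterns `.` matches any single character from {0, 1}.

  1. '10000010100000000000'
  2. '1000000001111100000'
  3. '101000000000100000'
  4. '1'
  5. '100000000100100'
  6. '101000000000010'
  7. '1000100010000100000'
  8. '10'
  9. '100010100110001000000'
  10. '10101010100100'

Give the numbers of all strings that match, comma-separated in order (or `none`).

1 → match
2 → match
3 → match
4 → match
5 → match
6 → match
7 → match
8 → no match
9 → match
10 → match

1, 2, 3, 4, 5, 6, 7, 9, 10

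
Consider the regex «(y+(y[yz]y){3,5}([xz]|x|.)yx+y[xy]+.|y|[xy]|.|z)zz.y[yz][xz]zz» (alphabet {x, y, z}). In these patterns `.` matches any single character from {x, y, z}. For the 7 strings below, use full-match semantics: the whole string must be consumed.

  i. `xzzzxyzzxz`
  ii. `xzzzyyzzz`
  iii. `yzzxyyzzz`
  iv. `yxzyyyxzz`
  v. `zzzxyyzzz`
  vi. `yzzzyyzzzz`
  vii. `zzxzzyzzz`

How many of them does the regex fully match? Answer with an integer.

i → no match — must end with `zz`
ii → match
iii → match
iv → no match
v → match
vi → no match
vii → no match
Total matched: 3

3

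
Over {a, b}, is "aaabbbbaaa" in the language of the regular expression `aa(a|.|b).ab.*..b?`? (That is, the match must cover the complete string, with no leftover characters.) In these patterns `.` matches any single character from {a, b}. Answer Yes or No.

No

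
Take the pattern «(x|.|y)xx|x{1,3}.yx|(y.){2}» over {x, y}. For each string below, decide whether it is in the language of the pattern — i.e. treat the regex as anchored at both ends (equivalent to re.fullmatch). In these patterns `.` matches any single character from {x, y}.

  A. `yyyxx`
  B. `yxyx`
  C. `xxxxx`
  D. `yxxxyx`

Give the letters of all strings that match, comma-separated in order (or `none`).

B

A → no match
B → match
C → no match
D → no match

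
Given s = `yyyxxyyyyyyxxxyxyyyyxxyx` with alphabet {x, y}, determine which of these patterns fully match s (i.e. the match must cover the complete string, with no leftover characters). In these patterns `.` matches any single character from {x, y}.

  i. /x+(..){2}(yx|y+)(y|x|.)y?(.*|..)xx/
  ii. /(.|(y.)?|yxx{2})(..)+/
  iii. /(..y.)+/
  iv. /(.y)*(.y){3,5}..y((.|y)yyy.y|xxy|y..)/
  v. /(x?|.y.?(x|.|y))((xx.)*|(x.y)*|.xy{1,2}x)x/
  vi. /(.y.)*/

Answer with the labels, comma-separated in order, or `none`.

i → no match — must start with `x`
ii → match
iii → match
iv → no match
v → no match
vi → no match

ii, iii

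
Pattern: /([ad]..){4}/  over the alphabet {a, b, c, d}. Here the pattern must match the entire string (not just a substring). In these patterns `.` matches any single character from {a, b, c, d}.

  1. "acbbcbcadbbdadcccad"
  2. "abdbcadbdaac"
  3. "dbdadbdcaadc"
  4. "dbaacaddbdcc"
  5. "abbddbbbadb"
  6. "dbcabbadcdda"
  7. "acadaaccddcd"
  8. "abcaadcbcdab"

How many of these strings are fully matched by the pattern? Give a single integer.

3

1 → no match
2 → no match
3 → match
4 → match
5 → no match
6 → match
7 → no match
8 → no match
Total matched: 3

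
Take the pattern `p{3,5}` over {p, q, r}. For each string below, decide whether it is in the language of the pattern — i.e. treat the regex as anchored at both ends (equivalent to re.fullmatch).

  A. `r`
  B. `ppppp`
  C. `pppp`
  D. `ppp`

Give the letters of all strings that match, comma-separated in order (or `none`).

B, C, D

A → no match — must start with `p`
B → match
C → match
D → match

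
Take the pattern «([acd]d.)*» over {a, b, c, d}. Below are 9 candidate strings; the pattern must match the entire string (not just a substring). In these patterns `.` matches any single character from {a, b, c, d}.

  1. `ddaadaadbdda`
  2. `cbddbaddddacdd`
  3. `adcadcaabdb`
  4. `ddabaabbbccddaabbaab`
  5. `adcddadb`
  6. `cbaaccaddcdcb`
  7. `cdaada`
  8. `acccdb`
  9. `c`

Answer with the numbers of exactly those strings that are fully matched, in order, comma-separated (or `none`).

1, 7

1 → match
2 → no match
3 → no match
4 → no match
5 → no match
6 → no match
7 → match
8 → no match
9 → no match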